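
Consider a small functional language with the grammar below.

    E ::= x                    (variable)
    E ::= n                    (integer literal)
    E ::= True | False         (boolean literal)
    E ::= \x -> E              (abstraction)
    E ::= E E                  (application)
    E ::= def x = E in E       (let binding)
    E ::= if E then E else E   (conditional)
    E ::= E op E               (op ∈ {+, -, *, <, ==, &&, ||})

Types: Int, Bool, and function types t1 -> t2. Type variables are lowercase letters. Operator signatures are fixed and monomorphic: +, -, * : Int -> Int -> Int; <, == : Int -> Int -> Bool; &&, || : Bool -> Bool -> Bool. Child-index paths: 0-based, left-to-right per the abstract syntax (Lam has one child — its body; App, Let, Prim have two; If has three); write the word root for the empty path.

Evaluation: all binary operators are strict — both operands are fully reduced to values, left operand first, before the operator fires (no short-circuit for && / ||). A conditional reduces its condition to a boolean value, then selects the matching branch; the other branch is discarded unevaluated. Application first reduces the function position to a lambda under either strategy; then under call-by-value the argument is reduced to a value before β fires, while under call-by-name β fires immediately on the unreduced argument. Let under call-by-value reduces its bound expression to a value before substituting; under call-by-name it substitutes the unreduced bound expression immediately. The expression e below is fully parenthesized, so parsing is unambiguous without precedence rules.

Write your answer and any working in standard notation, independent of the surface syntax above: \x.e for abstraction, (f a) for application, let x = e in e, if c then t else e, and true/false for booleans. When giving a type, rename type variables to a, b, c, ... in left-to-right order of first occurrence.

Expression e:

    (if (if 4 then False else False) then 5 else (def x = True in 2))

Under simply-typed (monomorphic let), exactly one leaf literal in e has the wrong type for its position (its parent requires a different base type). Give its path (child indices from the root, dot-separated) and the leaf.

Answer: 0.0 : 4

Derivation:
  unify Int ~ Bool
  FAIL: mismatch Int ~ Bool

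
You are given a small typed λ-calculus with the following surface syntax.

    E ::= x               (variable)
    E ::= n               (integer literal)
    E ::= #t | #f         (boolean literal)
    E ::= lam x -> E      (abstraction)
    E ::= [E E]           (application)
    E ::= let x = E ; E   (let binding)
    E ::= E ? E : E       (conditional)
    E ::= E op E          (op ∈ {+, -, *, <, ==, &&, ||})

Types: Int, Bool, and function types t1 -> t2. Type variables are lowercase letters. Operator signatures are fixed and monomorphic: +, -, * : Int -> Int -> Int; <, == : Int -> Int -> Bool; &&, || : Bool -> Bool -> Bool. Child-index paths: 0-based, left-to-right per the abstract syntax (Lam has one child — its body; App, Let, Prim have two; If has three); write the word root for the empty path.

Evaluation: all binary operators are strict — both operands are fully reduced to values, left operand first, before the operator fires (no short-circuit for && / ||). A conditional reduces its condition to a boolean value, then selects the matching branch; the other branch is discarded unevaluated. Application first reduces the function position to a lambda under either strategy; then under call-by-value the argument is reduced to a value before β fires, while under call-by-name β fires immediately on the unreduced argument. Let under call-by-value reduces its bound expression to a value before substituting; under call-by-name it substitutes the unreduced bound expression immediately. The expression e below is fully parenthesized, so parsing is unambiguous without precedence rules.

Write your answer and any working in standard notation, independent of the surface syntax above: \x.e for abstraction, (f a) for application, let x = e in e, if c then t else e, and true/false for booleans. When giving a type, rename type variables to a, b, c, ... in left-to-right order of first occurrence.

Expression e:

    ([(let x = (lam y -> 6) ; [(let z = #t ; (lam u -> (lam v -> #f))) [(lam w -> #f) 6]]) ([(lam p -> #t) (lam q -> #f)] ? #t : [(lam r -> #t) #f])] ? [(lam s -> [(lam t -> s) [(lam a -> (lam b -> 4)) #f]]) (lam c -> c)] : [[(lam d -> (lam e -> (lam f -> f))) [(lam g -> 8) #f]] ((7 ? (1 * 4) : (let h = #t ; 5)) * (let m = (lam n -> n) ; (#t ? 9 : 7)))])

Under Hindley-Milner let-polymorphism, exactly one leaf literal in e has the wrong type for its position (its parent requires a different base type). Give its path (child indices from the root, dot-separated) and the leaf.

Answer: 2.1.0.0 : 7

Derivation:
\y._ : a -> Int
let x : forall. a -> Int
let z : Bool
\v._ : c -> Bool
\u._ : b -> c -> Bool
\w._ : d -> Bool
  unify d -> Bool ~ Int -> e
  unify d ~ Int
  unify Bool ~ e
_ _ : Bool
  unify b -> c -> Bool ~ Bool -> f
  unify b ~ Bool
  unify c -> Bool ~ f
_ _ : c -> Bool
\p._ : g -> Bool
\q._ : h -> Bool
  unify g -> Bool ~ (h -> Bool) -> i
  unify g ~ h -> Bool
  unify Bool ~ i
_ _ : Bool
  unify Bool ~ Bool
\r._ : j -> Bool
  unify j -> Bool ~ Bool -> k
  unify j ~ Bool
  unify Bool ~ k
_ _ : Bool
  unify Bool ~ Bool
  unify c -> Bool ~ Bool -> l
  unify c ~ Bool
  unify Bool ~ l
_ _ : Bool
  unify Bool ~ Bool
s : m
\t._ : n -> m
\b._ : p -> Int
\a._ : o -> p -> Int
  unify o -> p -> Int ~ Bool -> q
  unify o ~ Bool
  unify p -> Int ~ q
_ _ : p -> Int
  unify n -> m ~ (p -> Int) -> r
  unify n ~ p -> Int
  unify m ~ r
_ _ : r
\s._ : r -> r
c : s
\c._ : s -> s
  unify r -> r ~ (s -> s) -> t
  unify r ~ s -> s
  unify s -> s ~ t
_ _ : s -> s
f : w
\f._ : w -> w
\e._ : v -> w -> w
\d._ : u -> v -> w -> w
\g._ : x -> Int
  unify x -> Int ~ Bool -> y
  unify x ~ Bool
  unify Int ~ y
_ _ : Int
  unify u -> v -> w -> w ~ Int -> z
  unify u ~ Int
  unify v -> w -> w ~ z
_ _ : v -> w -> w
  unify Int ~ Bool
  FAIL: mismatch Int ~ Bool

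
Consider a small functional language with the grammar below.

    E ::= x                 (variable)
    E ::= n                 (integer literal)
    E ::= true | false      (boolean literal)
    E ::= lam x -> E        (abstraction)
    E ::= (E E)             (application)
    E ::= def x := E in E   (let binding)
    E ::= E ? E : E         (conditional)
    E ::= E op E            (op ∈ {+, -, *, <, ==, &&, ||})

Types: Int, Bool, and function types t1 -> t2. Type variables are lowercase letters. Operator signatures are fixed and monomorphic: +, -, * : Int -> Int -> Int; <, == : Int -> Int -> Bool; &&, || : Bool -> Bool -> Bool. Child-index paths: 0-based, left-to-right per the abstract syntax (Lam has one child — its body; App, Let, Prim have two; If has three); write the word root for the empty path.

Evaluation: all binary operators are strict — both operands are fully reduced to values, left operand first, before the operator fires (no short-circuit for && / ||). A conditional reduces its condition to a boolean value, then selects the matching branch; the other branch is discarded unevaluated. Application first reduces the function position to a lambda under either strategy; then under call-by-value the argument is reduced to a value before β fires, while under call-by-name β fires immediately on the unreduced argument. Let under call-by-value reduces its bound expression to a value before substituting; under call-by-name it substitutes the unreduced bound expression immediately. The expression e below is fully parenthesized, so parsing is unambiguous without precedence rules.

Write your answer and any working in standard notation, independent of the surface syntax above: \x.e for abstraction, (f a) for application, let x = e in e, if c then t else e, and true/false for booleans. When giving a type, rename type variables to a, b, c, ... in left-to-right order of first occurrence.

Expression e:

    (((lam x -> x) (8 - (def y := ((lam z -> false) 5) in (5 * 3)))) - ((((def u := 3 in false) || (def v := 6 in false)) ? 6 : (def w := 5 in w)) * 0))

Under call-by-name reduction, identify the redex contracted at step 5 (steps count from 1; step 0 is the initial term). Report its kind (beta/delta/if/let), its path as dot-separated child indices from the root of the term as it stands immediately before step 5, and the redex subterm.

Answer: let at 1.0.0.0 : (let u = 3 in false)

Trace:
step 0: (((\x.x) (8 - (let y = ((\z.false) 5) in (5 * 3)))) - ((if ((let u = 3 in false) || (let v = 6 in false)) then 6 else (let w = 5 in w)) * 0))
step 1: [beta@0] ((8 - (let y = ((\z.false) 5) in (5 * 3))) - ((if ((let u = 3 in false) || (let v = 6 in false)) then 6 else (let w = 5 in w)) * 0))
step 2: [let@0.1] ((8 - (5 * 3)) - ((if ((let u = 3 in false) || (let v = 6 in false)) then 6 else (let w = 5 in w)) * 0))
step 3: [delta@0.1] ((8 - 15) - ((if ((let u = 3 in false) || (let v = 6 in false)) then 6 else (let w = 5 in w)) * 0))
step 4: [delta@0] (-7 - ((if ((let u = 3 in false) || (let v = 6 in false)) then 6 else (let w = 5 in w)) * 0))
step 5: [let@1.0.0.0] (-7 - ((if (false || (let v = 6 in false)) then 6 else (let w = 5 in w)) * 0))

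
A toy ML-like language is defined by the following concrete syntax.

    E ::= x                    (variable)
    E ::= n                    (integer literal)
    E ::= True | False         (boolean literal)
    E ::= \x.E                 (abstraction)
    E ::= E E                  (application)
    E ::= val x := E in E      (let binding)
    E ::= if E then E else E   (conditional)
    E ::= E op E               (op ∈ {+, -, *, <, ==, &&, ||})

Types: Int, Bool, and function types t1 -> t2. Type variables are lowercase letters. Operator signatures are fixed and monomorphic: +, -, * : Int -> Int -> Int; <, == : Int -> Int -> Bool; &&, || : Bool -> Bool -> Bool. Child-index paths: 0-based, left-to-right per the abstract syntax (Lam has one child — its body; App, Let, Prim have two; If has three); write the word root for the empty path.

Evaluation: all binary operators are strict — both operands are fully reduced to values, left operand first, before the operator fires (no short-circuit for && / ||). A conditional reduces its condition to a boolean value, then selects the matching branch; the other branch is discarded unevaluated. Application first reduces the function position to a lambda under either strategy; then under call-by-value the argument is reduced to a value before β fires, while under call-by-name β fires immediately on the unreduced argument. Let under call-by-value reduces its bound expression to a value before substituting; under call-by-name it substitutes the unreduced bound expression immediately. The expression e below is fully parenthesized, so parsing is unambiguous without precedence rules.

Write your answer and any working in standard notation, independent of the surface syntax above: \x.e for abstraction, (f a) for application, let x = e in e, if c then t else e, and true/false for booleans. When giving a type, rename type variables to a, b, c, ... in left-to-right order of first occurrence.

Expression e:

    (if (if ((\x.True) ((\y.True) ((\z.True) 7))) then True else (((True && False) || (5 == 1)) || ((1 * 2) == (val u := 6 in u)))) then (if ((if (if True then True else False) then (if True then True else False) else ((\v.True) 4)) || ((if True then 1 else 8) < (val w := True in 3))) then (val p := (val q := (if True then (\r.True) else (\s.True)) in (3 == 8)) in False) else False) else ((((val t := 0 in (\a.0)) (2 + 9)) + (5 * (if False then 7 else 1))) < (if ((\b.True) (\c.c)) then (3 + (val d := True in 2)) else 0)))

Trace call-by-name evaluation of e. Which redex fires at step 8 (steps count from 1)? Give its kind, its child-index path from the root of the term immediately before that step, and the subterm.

Derivation:
step 0: (if (if ((\x.true) ((\y.true) ((\z.true) 7))) then true else (((true && false) || (5 == 1)) || ((1 * 2) == (let u = 6 in u)))) then (if ((if (if true then true else false) then (if true then true else false) else ((\v.true) 4)) || ((if true then 1 else 8) < (let w = true in 3))) then (let p = (let q = (if true then (\r.true) else (\s.true)) in (3 == 8)) in false) else false) else ((((let t = 0 in (\a.0)) (2 + 9)) + (5 * (if false then 7 else 1))) < (if ((\b.true) (\c.c)) then (3 + (let d = true in 2)) else 0)))
step 1: [beta@0.0] (if (if true then true else (((true && false) || (5 == 1)) || ((1 * 2) == (let u = 6 in u)))) then (if ((if (if true then true else false) then (if true then true else false) else ((\v.true) 4)) || ((if true then 1 else 8) < (let w = true in 3))) then (let p = (let q = (if true then (\r.true) else (\s.true)) in (3 == 8)) in false) else false) else ((((let t = 0 in (\a.0)) (2 + 9)) + (5 * (if false then 7 else 1))) < (if ((\b.true) (\c.c)) then (3 + (let d = true in 2)) else 0)))
step 2: [if@0] (if true then (if ((if (if true then true else false) then (if true then true else false) else ((\v.true) 4)) || ((if true then 1 else 8) < (let w = true in 3))) then (let p = (let q = (if true then (\r.true) else (\s.true)) in (3 == 8)) in false) else false) else ((((let t = 0 in (\a.0)) (2 + 9)) + (5 * (if false then 7 else 1))) < (if ((\b.true) (\c.c)) then (3 + (let d = true in 2)) else 0)))
step 3: [if@root] (if ((if (if true then true else false) then (if true then true else false) else ((\v.true) 4)) || ((if true then 1 else 8) < (let w = true in 3))) then (let p = (let q = (if true then (\r.true) else (\s.true)) in (3 == 8)) in false) else false)
step 4: [if@0.0.0] (if ((if true then (if true then true else false) else ((\v.true) 4)) || ((if true then 1 else 8) < (let w = true in 3))) then (let p = (let q = (if true then (\r.true) else (\s.true)) in (3 == 8)) in false) else false)
step 5: [if@0.0] (if ((if true then true else false) || ((if true then 1 else 8) < (let w = true in 3))) then (let p = (let q = (if true then (\r.true) else (\s.true)) in (3 == 8)) in false) else false)
step 6: [if@0.0] (if (true || ((if true then 1 else 8) < (let w = true in 3))) then (let p = (let q = (if true then (\r.true) else (\s.true)) in (3 == 8)) in false) else false)
step 7: [if@0.1.0] (if (true || (1 < (let w = true in 3))) then (let p = (let q = (if true then (\r.true) else (\s.true)) in (3 == 8)) in false) else false)
step 8: [let@0.1.1] (if (true || (1 < 3)) then (let p = (let q = (if true then (\r.true) else (\s.true)) in (3 == 8)) in false) else false)

Answer: let at 0.1.1 : (let w = true in 3)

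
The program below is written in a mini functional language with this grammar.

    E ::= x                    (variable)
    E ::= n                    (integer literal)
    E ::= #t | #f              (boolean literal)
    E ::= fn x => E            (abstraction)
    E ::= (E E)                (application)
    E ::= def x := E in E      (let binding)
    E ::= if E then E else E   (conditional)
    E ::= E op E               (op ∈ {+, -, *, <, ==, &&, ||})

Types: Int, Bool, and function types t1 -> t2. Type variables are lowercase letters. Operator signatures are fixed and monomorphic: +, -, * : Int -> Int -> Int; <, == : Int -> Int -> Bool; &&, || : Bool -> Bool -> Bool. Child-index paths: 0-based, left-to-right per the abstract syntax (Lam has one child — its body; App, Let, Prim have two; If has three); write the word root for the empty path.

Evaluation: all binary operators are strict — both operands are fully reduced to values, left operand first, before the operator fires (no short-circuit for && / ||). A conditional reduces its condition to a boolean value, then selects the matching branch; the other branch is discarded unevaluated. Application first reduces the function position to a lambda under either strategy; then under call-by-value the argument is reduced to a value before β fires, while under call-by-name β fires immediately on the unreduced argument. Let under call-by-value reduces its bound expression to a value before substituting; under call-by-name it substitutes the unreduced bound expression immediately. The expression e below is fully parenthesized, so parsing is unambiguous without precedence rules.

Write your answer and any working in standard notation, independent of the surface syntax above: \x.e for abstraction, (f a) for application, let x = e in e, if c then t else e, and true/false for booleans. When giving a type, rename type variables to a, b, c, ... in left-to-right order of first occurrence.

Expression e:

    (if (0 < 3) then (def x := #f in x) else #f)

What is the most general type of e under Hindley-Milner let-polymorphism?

Derivation:
  unify Int ~ Int
  unify Int ~ Int
  unify Bool ~ Bool
let x : Bool
x : Bool
  unify Bool ~ Bool

Answer: Bool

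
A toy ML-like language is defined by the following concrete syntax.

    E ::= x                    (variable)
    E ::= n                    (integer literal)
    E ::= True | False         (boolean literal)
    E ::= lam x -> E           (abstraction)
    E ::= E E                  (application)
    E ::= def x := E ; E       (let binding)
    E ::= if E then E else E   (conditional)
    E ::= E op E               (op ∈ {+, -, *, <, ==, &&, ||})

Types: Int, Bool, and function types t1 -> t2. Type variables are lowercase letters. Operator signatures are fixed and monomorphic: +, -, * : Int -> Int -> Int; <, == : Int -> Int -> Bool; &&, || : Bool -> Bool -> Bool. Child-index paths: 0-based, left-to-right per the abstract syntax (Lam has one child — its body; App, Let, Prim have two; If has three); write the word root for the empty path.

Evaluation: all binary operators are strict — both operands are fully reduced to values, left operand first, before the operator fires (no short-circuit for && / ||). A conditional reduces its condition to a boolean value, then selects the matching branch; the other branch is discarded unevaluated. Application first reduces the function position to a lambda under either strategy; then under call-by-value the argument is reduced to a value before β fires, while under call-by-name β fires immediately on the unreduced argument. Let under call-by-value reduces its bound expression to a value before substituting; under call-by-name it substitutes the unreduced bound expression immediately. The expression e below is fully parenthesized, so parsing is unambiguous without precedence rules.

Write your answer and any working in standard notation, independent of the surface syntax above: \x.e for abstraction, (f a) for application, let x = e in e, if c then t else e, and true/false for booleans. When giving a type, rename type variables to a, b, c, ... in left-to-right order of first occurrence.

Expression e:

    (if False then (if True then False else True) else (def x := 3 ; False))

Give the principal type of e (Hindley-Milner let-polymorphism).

Answer: Bool

Working:
  unify Bool ~ Bool
  unify Bool ~ Bool
  unify Bool ~ Bool
let x : Int
  unify Bool ~ Bool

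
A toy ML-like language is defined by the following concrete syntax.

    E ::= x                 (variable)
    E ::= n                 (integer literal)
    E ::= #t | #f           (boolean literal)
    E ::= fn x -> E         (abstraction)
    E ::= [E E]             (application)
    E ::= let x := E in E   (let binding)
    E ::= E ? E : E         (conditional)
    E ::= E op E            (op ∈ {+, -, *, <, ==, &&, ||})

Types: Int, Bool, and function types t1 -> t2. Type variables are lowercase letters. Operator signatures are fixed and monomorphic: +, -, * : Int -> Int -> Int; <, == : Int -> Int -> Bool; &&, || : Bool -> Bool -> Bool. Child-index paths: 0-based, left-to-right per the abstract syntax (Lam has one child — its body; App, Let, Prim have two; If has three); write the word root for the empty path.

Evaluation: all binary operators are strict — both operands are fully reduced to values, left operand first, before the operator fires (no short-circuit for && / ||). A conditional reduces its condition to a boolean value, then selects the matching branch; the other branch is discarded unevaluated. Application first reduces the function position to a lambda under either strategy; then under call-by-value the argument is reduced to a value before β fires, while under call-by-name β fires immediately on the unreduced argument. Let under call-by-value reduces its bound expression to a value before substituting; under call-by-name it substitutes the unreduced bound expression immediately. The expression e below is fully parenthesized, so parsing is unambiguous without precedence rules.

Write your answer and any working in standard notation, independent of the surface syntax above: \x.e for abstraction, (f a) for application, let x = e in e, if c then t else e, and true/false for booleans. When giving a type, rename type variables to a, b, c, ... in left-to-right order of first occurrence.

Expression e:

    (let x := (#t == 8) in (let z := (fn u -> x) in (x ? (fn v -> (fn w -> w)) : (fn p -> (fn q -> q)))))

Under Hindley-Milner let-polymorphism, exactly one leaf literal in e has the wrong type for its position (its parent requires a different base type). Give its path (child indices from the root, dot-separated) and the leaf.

Answer: 0.0 : true

Trace:
  unify Bool ~ Int
  FAIL: mismatch Bool ~ Int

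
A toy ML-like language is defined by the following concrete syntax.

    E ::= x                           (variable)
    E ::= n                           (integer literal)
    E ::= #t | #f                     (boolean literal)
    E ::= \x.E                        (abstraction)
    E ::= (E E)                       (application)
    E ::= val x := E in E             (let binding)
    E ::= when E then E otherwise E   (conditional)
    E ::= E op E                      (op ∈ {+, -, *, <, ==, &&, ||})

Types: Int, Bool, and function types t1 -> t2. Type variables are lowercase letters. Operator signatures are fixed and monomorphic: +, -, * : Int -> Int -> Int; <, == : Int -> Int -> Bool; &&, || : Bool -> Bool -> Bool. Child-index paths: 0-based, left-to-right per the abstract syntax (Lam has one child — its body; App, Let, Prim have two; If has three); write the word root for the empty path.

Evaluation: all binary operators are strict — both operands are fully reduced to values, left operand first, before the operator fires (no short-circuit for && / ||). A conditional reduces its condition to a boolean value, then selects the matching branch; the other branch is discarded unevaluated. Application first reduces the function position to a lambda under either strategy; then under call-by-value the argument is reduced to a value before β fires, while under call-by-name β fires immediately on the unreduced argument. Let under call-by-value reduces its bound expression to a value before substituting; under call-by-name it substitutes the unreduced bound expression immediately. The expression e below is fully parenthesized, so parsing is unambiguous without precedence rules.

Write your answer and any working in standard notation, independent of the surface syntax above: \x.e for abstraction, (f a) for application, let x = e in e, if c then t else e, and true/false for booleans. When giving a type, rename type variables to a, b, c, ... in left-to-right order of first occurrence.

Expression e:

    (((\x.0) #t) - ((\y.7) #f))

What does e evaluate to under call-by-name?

Working:
step 0: (((\x.0) true) - ((\y.7) false))
step 1: [beta@0] (0 - ((\y.7) false))
step 2: [beta@1] (0 - 7)
step 3: [delta@root] -7

Answer: -7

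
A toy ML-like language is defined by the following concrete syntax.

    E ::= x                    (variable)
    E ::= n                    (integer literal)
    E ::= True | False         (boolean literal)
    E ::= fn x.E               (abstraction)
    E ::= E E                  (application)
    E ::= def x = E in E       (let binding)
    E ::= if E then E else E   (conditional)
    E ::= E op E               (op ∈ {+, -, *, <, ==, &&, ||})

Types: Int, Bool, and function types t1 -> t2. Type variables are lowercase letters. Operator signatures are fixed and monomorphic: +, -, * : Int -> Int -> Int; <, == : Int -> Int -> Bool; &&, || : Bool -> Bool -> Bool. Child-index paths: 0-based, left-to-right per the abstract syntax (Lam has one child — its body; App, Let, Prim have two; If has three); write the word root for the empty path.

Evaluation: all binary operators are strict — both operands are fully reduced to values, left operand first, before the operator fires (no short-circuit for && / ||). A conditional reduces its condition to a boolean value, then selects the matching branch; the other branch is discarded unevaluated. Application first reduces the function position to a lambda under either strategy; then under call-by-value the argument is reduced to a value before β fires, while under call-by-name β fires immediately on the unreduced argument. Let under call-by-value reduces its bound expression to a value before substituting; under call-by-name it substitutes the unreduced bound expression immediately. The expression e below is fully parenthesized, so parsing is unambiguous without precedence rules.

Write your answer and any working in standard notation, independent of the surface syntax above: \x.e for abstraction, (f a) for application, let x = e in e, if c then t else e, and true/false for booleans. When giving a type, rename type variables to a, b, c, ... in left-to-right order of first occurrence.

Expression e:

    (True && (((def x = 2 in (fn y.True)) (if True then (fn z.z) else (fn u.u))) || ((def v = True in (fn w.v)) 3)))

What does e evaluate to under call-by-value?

Answer: true

Working:
step 0: (true && (((let x = 2 in (\y.true)) (if true then (\z.z) else (\u.u))) || ((let v = true in (\w.v)) 3)))
step 1: [let@1.0.0] (true && (((\y.true) (if true then (\z.z) else (\u.u))) || ((let v = true in (\w.v)) 3)))
step 2: [if@1.0.1] (true && (((\y.true) (\z.z)) || ((let v = true in (\w.v)) 3)))
step 3: [beta@1.0] (true && (true || ((let v = true in (\w.v)) 3)))
step 4: [let@1.1.0] (true && (true || ((\w.true) 3)))
step 5: [beta@1.1] (true && (true || true))
step 6: [delta@1] (true && true)
step 7: [delta@root] true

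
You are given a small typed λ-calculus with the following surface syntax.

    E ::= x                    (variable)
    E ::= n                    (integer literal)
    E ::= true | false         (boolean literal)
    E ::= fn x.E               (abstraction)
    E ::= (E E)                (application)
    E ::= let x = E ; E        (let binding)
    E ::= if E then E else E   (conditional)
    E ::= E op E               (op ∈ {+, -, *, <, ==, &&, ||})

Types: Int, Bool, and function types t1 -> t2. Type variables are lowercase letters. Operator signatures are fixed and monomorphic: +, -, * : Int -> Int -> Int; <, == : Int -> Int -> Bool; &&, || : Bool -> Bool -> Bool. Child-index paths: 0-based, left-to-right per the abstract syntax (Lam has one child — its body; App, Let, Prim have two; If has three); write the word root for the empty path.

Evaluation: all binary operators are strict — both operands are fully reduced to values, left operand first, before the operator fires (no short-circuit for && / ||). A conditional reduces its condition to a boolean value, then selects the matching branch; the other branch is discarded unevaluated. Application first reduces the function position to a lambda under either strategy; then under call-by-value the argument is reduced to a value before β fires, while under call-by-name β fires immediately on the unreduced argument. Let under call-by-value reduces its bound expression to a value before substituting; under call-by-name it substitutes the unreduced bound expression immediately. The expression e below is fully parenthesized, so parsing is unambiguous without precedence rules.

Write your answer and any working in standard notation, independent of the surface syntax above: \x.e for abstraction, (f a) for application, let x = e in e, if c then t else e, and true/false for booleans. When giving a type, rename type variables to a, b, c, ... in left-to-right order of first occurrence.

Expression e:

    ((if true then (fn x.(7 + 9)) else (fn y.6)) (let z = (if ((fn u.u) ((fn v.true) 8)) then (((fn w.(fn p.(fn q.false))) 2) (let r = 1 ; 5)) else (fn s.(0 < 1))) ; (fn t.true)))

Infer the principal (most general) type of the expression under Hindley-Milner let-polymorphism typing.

Answer: Int

Derivation:
  unify Bool ~ Bool
  unify Int ~ Int
  unify Int ~ Int
\x._ : a -> Int
\y._ : b -> Int
  unify a -> Int ~ b -> Int
  unify a ~ b
  unify Int ~ Int
u : c
\u._ : c -> c
\v._ : d -> Bool
  unify d -> Bool ~ Int -> e
  unify d ~ Int
  unify Bool ~ e
_ _ : Bool
  unify c -> c ~ Bool -> f
  unify c ~ Bool
  unify Bool ~ f
_ _ : Bool
  unify Bool ~ Bool
\q._ : i -> Bool
\p._ : h -> i -> Bool
\w._ : g -> h -> i -> Bool
  unify g -> h -> i -> Bool ~ Int -> j
  unify g ~ Int
  unify h -> i -> Bool ~ j
_ _ : h -> i -> Bool
let r : Int
  unify h -> i -> Bool ~ Int -> k
  unify h ~ Int
  unify i -> Bool ~ k
_ _ : i -> Bool
  unify Int ~ Int
  unify Int ~ Int
\s._ : l -> Bool
  unify i -> Bool ~ l -> Bool
  unify i ~ l
  unify Bool ~ Bool
let z : forall. l -> Bool
\t._ : m -> Bool
  unify b -> Int ~ (m -> Bool) -> n
  unify b ~ m -> Bool
  unify Int ~ n
_ _ : Int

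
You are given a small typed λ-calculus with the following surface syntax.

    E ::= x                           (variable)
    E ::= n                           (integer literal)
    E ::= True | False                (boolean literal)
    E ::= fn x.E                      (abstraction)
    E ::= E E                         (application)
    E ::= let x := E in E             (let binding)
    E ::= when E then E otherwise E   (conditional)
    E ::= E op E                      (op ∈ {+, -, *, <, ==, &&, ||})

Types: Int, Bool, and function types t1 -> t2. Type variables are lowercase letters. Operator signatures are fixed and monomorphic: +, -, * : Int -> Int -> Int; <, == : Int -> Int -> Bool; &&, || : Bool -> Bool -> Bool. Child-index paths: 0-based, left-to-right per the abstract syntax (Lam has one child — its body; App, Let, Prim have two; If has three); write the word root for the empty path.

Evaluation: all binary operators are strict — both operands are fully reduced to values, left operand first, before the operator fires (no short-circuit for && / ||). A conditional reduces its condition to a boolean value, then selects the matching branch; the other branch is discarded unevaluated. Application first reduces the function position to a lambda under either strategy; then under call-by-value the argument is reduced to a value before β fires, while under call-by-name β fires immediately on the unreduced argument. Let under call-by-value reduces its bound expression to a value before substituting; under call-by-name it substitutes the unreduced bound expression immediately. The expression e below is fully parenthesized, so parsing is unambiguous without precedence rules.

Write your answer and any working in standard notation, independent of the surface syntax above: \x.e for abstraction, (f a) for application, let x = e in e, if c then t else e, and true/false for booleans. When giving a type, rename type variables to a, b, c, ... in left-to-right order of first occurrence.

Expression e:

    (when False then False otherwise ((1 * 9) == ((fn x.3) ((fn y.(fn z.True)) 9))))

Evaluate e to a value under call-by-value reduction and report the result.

Working:
step 0: (if false then false else ((1 * 9) == ((\x.3) ((\y.(\z.true)) 9))))
step 1: [if@root] ((1 * 9) == ((\x.3) ((\y.(\z.true)) 9)))
step 2: [delta@0] (9 == ((\x.3) ((\y.(\z.true)) 9)))
step 3: [beta@1.1] (9 == ((\x.3) (\z.true)))
step 4: [beta@1] (9 == 3)
step 5: [delta@root] false

Answer: false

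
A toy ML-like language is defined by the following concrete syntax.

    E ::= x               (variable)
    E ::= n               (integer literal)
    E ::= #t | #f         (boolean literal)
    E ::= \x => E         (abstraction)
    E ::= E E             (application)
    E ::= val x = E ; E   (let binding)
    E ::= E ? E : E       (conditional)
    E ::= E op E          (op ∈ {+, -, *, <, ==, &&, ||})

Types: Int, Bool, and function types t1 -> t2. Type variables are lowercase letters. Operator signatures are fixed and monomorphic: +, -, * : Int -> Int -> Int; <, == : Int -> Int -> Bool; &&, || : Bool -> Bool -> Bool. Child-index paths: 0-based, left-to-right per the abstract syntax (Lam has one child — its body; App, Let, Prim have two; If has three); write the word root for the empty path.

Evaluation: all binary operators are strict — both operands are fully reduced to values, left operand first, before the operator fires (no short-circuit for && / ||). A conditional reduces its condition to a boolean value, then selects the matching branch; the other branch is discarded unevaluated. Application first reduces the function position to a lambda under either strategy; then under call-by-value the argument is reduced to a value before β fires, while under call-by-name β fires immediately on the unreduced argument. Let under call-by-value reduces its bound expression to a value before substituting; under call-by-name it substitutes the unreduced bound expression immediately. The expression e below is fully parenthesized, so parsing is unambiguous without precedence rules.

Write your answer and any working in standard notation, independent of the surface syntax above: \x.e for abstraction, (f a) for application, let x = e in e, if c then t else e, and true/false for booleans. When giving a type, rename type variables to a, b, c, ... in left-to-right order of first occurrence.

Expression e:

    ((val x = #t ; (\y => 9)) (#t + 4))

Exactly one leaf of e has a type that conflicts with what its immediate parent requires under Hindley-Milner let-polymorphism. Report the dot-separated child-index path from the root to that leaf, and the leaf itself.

Answer: 1.0 : true

Trace:
let x : Bool
\y._ : a -> Int
  unify Bool ~ Int
  FAIL: mismatch Bool ~ Int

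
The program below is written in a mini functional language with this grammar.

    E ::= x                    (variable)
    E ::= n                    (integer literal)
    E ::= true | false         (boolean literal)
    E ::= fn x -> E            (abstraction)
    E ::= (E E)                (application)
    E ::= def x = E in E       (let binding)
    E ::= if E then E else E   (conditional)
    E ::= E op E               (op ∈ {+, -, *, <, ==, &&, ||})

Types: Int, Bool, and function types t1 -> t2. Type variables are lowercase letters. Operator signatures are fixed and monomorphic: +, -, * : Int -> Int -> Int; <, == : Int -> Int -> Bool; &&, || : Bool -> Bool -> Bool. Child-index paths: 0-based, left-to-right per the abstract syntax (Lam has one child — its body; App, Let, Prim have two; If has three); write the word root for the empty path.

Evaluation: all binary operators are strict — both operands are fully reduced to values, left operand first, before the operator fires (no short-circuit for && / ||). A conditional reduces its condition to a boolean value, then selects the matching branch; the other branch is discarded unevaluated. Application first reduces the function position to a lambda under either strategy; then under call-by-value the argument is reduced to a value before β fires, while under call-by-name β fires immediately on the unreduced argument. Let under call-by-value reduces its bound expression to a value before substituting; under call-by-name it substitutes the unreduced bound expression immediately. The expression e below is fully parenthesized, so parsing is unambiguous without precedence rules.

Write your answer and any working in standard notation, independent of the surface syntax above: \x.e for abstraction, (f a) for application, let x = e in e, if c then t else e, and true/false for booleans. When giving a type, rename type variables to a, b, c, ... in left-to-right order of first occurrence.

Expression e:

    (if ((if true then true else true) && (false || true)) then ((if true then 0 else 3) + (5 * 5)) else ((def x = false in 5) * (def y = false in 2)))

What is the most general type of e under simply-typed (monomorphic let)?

Working:
  unify Bool ~ Bool
  unify Bool ~ Bool
  unify Bool ~ Bool
  unify Bool ~ Bool
  unify Bool ~ Bool
  unify Bool ~ Bool
  unify Bool ~ Bool
  unify Bool ~ Bool
  unify Int ~ Int
  unify Int ~ Int
  unify Int ~ Int
  unify Int ~ Int
  unify Int ~ Int
let x : Bool
  unify Int ~ Int
let y : Bool
  unify Int ~ Int
  unify Int ~ Int

Answer: Int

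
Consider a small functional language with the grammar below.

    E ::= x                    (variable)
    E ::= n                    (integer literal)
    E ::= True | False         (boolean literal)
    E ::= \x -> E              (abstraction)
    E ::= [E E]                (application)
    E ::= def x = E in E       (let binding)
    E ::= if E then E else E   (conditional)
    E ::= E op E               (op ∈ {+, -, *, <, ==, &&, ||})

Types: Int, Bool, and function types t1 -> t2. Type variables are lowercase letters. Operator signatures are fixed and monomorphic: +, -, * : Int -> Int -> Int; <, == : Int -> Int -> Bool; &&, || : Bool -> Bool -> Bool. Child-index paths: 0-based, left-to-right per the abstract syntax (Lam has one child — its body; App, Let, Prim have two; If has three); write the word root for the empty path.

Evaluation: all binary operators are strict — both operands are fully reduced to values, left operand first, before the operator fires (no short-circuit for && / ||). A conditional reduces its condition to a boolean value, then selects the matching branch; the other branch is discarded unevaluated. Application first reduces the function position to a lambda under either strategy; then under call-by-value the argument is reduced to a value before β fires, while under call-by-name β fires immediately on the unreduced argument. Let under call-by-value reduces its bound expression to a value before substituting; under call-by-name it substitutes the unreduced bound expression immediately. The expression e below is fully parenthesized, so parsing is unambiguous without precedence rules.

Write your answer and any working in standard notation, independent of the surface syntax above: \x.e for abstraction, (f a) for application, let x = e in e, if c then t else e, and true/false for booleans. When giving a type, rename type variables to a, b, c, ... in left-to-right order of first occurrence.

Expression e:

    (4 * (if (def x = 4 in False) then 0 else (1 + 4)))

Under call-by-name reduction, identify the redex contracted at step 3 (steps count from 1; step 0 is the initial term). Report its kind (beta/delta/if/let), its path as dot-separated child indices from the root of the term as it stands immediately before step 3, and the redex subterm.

Answer: delta at 1 : (1 + 4)

Working:
step 0: (4 * (if (let x = 4 in false) then 0 else (1 + 4)))
step 1: [let@1.0] (4 * (if false then 0 else (1 + 4)))
step 2: [if@1] (4 * (1 + 4))
step 3: [delta@1] (4 * 5)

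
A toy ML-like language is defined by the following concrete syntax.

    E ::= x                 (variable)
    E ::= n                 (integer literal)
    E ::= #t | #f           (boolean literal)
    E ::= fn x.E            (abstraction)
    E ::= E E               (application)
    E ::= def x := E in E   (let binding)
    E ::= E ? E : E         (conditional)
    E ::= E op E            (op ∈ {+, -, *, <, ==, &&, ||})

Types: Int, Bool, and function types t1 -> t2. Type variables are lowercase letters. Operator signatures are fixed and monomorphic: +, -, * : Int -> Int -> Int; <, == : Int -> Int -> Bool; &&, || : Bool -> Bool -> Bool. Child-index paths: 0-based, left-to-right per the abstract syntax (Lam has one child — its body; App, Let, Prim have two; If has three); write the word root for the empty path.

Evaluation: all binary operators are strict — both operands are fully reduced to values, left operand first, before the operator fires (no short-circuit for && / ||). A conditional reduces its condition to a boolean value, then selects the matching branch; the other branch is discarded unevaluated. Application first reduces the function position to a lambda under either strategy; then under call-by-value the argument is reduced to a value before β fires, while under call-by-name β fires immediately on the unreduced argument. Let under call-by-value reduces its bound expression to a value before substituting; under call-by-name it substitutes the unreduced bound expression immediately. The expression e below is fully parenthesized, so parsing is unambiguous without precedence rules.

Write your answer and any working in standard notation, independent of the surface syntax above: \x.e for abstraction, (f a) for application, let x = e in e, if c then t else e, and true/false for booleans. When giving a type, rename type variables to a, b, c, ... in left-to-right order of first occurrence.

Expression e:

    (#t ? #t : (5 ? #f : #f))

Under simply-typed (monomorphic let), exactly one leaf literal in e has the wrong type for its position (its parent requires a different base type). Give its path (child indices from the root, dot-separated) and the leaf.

Answer: 2.0 : 5

Derivation:
  unify Bool ~ Bool
  unify Int ~ Bool
  FAIL: mismatch Int ~ Bool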